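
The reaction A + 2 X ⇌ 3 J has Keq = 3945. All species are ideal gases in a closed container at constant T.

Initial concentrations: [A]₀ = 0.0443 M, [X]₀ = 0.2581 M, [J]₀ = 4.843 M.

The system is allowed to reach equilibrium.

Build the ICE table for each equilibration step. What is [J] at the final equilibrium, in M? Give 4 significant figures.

[J]_eq = 4.583 M

Q₀ = 3.8491e+04 vs Keq = 3945 ⇒ Q>K, reverse
Step 1:
                    A           X           J
  Initial      0.0443      0.2581       4.843
  Change      0.08672      0.1734     -0.2602
  Equil         0.131      0.4315       4.583
  solve Keq expr → x = -0.08672; check Q = 3945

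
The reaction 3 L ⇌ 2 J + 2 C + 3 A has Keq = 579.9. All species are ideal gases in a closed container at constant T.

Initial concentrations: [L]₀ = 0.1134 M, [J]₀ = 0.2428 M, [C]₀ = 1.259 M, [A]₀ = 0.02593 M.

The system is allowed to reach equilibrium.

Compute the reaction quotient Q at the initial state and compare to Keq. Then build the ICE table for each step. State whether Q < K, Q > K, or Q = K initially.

Q₀ = 0.001117 vs Keq = 579.9 ⇒ Q<K, forward
Step 1:
                    L           J           C           A
  Initial      0.1134      0.2428       1.259     0.02593
  Change      -0.1047     0.06979     0.06979      0.1047
  Equil      0.008719      0.3126       1.329      0.1306
  solve Keq expr → x = 0.03489; check Q = 579.9

Q₀ = 0.001117; Q < K (proceeds forward)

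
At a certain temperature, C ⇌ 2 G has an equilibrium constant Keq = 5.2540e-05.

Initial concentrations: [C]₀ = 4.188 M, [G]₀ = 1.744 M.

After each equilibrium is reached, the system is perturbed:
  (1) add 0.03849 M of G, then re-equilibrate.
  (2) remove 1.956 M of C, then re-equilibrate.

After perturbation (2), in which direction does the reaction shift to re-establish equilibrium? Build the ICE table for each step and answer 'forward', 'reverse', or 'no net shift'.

Direction: reverse

Q₀ = 0.7263 vs Keq = 5.2540e-05 ⇒ Q>K, reverse
Step 1:
                    C           G
  Initial       4.188       1.744
  Change       0.8639      -1.728
  Equil         5.052     0.01629
  solve Keq expr → x = -0.8639; check Q = 5.2540e-05
Then add 0.03849 M of G.
Step 2:
                    C           G
  Initial       5.052     0.05478
  Change      0.01923    -0.03846
  Equil         5.071     0.01632
  solve Keq expr → x = -0.01923; check Q = 5.2540e-05
Then remove 1.956 M of C.
Step 3:
                    C           G
  Initial       3.115     0.01632
  Change     0.001763   -0.003526
  Equil         3.117      0.0128
  solve Keq expr → x = -0.001763; check Q = 5.2540e-05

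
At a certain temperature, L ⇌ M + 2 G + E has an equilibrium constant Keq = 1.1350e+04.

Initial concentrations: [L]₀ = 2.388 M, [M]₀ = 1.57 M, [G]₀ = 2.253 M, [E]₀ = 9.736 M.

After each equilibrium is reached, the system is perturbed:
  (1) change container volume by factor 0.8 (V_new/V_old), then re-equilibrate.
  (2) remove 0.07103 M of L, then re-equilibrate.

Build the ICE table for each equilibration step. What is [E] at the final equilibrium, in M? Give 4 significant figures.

Q₀ = 32.49 vs Keq = 1.1350e+04 ⇒ Q<K, forward
Step 1:
                    L           M           G           E
  Initial       2.388        1.57       2.253       9.736
  Change       -2.211       2.211       4.421       2.211
  Equil        0.1773       3.781       6.674       11.95
  solve Keq expr → x = 2.211; check Q = 1.1350e+04
Then change container volume by factor 0.8 (V_new/V_old).
Step 2:
                    L           M           G           E
  Initial      0.2216       4.726       8.343       14.93
  Change       0.1607     -0.1607     -0.3215     -0.1607
  Equil        0.3823       4.565       8.022       14.77
  solve Keq expr → x = -0.1607; check Q = 1.1350e+04
Then remove 0.07103 M of L.
Step 3:
                    L           M           G           E
  Initial      0.3113       4.565       8.022       14.77
  Change      0.05482    -0.05482     -0.1096    -0.05482
  Equil        0.3661        4.51       7.912       14.72
  solve Keq expr → x = -0.05482; check Q = 1.1350e+04

[E]_eq = 14.72 M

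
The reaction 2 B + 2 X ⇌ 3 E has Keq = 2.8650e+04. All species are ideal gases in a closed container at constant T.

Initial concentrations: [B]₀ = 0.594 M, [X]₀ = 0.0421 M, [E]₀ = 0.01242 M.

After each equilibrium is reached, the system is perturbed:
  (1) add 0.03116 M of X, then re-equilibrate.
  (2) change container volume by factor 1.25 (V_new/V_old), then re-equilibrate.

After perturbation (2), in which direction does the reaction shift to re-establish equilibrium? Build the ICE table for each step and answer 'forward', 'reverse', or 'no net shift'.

Q₀ = 0.003064 vs Keq = 2.8650e+04 ⇒ Q<K, forward
Step 1:
                  B         X         E
  init        0.594    0.0421   0.01242
  Δ        -0.04188  -0.04188   0.06282
  eq         0.5521 2.2083e-04   0.07524
  solve Keq expr → x = 0.02094; check Q = 2.8650e+04
Then add 0.03116 M of X.
Step 2:
                  B         X         E
  init       0.5521   0.03138   0.07524
  Δ         -0.0309   -0.0309   0.04635
  eq         0.5212 4.8057e-04    0.1216
  solve Keq expr → x = 0.01545; check Q = 2.8650e+04
Then change container volume by factor 1.25 (V_new/V_old).
Step 3:
                  B         X         E
  init        0.417 3.8446e-04   0.09727
  Δ       4.4887e-05 4.4887e-05 -6.7330e-05
  eq          0.417 4.2934e-04    0.0972
  solve Keq expr → x = -2.2443e-05; check Q = 2.8650e+04

Direction: reverse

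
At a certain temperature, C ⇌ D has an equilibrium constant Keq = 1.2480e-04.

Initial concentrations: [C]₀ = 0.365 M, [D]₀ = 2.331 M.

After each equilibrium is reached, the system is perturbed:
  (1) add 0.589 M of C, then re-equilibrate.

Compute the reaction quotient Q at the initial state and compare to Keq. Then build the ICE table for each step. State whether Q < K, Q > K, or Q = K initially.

Q₀ = 6.386; Q > K (proceeds reverse)

Q₀ = 6.386 vs Keq = 1.2480e-04 ⇒ Q>K, reverse
Step 1:
                    C           D
  Initial       0.365       2.331
  Change        2.331      -2.331
  Equil         2.696  3.3642e-04
  solve Keq expr → x = -2.331; check Q = 1.2480e-04
Then add 0.589 M of C.
Step 2:
                    C           D
  Initial       3.285  3.3642e-04
  Change  -7.3498e-05  7.3498e-05
  Equil         3.285  4.0992e-04
  solve Keq expr → x = 7.3498e-05; check Q = 1.2480e-04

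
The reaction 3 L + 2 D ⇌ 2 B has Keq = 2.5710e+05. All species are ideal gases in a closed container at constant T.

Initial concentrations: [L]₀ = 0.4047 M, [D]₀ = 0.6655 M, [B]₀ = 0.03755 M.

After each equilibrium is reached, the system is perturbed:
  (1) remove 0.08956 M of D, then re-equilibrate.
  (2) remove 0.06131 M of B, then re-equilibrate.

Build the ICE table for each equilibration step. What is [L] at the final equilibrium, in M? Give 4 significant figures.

[L]_eq = 0.01303 M

Q₀ = 0.04803 vs Keq = 2.5710e+05 ⇒ Q<K, forward
Step 1:
                    L           D           B
  I            0.4047      0.6655     0.03755
  C           -0.3918     -0.2612      0.2612
  E           0.01286      0.4043      0.2988
  solve Keq expr → x = 0.1306; check Q = 2.5710e+05
Then remove 0.08956 M of D.
Step 2:
                    L           D           B
  I           0.01286      0.3147      0.2988
  C          0.002238    0.001492   -0.001492
  E           0.01509      0.3162      0.2973
  solve Keq expr → x = -7.4586e-04; check Q = 2.5710e+05
Then remove 0.06131 M of B.
Step 3:
                    L           D           B
  I           0.01509      0.3162       0.236
  C         -0.002066   -0.001377    0.001377
  E           0.01303      0.3148      0.2374
  solve Keq expr → x = 6.8857e-04; check Q = 2.5710e+05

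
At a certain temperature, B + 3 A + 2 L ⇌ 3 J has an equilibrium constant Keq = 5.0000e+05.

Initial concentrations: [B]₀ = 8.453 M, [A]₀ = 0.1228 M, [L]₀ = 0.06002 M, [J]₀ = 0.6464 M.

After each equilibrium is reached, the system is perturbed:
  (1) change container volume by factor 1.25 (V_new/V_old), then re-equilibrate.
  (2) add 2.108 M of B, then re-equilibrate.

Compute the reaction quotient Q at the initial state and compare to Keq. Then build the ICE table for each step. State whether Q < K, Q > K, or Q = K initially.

Q₀ = 4790; Q < K (proceeds forward)

Q₀ = 4790 vs Keq = 5.0000e+05 ⇒ Q<K, forward
Step 1:
                    B           A           L           J
  Initial       8.453      0.1228     0.06002      0.6464
  Change     -0.02047    -0.06142    -0.04095     0.06142
  Equil         8.433     0.06138     0.01907      0.7078
  solve Keq expr → x = 0.02047; check Q = 5.0000e+05
Then change container volume by factor 1.25 (V_new/V_old).
Step 2:
                    B           A           L           J
  Initial       6.746      0.0491     0.01526      0.5663
  Change     0.001558    0.004673    0.003115   -0.004673
  Equil         6.748     0.05378     0.01837      0.5616
  solve Keq expr → x = -0.001558; check Q = 5.0000e+05
Then add 2.108 M of B.
Step 3:
                    B           A           L           J
  Initial       8.856     0.05378     0.01837      0.5616
  Change  -6.5900e-04   -0.001977   -0.001318    0.001977
  Equil         8.855      0.0518     0.01706      0.5636
  solve Keq expr → x = 6.5900e-04; check Q = 5.0000e+05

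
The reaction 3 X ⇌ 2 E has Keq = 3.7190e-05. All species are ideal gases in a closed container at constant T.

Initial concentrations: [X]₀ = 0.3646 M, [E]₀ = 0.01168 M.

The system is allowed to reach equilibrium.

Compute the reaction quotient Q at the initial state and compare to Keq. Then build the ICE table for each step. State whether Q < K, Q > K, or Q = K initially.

Q₀ = 0.002815 vs Keq = 3.7190e-05 ⇒ Q>K, reverse
Step 1:
                    X           E
  init         0.3646     0.01168
  Δ           0.01538    -0.01025
  eq             0.38    0.001428
  solve Keq expr → x = -0.005126; check Q = 3.7190e-05

Q₀ = 0.002815; Q > K (proceeds reverse)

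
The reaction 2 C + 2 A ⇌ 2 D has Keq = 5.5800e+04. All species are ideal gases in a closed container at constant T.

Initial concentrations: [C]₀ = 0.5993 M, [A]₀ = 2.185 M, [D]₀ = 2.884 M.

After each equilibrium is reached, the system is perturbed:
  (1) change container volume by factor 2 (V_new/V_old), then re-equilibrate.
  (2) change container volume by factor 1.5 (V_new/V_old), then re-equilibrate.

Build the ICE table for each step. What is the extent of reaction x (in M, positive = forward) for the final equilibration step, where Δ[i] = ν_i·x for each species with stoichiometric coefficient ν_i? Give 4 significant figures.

x = -0.001487 M

Q₀ = 4.851 vs Keq = 5.5800e+04 ⇒ Q<K, forward
Step 1:
                   C          A          D
  Initial     0.5993      2.185      2.884
  Change     -0.5901    -0.5901     0.5901
  Equil     0.009221      1.595      3.474
  solve Keq expr → x = 0.295; check Q = 5.5800e+04
Then change container volume by factor 2 (V_new/V_old).
Step 2:
                   C          A          D
  Initial   0.004611     0.7975      1.737
  Change    0.004534   0.004534  -0.004534
  Equil     0.009145      0.802      1.733
  solve Keq expr → x = -0.002267; check Q = 5.5800e+04
Then change container volume by factor 1.5 (V_new/V_old).
Step 3:
                   C          A          D
  Initial   0.006097     0.5347      1.155
  Change    0.002974   0.002974  -0.002974
  Equil     0.009071     0.5376      1.152
  solve Keq expr → x = -0.001487; check Q = 5.5800e+04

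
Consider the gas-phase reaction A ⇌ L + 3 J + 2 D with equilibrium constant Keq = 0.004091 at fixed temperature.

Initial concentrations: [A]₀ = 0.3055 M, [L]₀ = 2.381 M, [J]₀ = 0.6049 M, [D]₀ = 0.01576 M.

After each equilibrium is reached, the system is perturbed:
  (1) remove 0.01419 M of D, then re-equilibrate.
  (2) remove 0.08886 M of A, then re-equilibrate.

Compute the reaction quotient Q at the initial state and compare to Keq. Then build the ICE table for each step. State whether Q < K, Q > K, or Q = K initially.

Q₀ = 4.2846e-04; Q < K (proceeds forward)

Q₀ = 4.2846e-04 vs Keq = 0.004091 ⇒ Q<K, forward
Step 1:
                  A         L         J         D
  init       0.3055     2.381    0.6049   0.01576
  Δ        -0.01363   0.01363    0.0409   0.02727
  eq         0.2919     2.395    0.6458   0.04303
  solve Keq expr → x = 0.01363; check Q = 0.004091
Then remove 0.01419 M of D.
Step 2:
                  A         L         J         D
  init       0.2919     2.395    0.6458   0.02884
  Δ       -0.005989  0.005989   0.01797   0.01198
  eq         0.2859     2.401    0.6638   0.04081
  solve Keq expr → x = 0.005989; check Q = 0.004091
Then remove 0.08886 M of A.
Step 3:
                  A         L         J         D
  init        0.197     2.401    0.6638   0.04081
  Δ        0.002977 -0.002977 -0.008932 -0.005954
  eq            0.2     2.398    0.6548   0.03486
  solve Keq expr → x = -0.002977; check Q = 0.004091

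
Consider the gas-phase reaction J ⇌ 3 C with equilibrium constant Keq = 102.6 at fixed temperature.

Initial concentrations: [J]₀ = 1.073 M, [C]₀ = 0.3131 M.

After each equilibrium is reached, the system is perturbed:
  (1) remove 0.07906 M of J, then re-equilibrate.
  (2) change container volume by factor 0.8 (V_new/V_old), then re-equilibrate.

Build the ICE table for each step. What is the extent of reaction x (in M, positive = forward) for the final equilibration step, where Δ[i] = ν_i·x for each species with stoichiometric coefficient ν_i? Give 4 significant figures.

x = -0.07021 M

Q₀ = 0.02861 vs Keq = 102.6 ⇒ Q<K, forward
Step 1:
                    J           C
  init          1.073      0.3131
  Δ           -0.8466        2.54
  eq           0.2264       2.853
  solve Keq expr → x = 0.8466; check Q = 102.6
Then remove 0.07906 M of J.
Step 2:
                    J           C
  init         0.1473       2.853
  Δ           0.04708     -0.1412
  eq           0.1944       2.712
  solve Keq expr → x = -0.04708; check Q = 102.6
Then change container volume by factor 0.8 (V_new/V_old).
Step 3:
                    J           C
  init          0.243        3.39
  Δ           0.07021     -0.2106
  eq           0.3132       3.179
  solve Keq expr → x = -0.07021; check Q = 102.6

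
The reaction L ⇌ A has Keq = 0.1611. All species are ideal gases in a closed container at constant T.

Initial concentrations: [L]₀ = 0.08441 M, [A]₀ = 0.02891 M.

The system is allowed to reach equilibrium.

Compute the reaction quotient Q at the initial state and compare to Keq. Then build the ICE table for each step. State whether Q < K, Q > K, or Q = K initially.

Q₀ = 0.3425 vs Keq = 0.1611 ⇒ Q>K, reverse
Step 1:
                  L         A
  Initial   0.08441   0.02891
  Change    0.01319  -0.01319
  Equil      0.0976   0.01572
  solve Keq expr → x = -0.01319; check Q = 0.1611

Q₀ = 0.3425; Q > K (proceeds reverse)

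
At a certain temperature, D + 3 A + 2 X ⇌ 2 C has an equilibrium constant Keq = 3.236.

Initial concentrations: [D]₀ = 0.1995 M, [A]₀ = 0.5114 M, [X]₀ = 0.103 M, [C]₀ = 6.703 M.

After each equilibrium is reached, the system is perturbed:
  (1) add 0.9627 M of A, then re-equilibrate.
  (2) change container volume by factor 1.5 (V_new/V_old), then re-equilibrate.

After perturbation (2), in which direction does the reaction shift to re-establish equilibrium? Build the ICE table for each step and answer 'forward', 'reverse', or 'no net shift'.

Direction: reverse

Q₀ = 1.5872e+05 vs Keq = 3.236 ⇒ Q>K, reverse
Step 1:
                   D          A          X          C
  Initial     0.1995     0.5114      0.103      6.703
  Change      0.5374      1.612      1.075     -1.075
  Equil       0.7369      2.124      1.178      5.628
  solve Keq expr → x = -0.5374; check Q = 3.236
Then add 0.9627 M of A.
Step 2:
                   D          A          X          C
  Initial     0.7369      3.086      1.178      5.628
  Change     -0.1233    -0.3699    -0.2466     0.2466
  Equil       0.6136      2.716     0.9312      5.875
  solve Keq expr → x = 0.1233; check Q = 3.236
Then change container volume by factor 1.5 (V_new/V_old).
Step 3:
                   D          A          X          C
  Initial     0.4091      1.811     0.6208      3.917
  Change      0.1235     0.3704     0.2469    -0.2469
  Equil       0.5325      2.181     0.8677       3.67
  solve Keq expr → x = -0.1235; check Q = 3.236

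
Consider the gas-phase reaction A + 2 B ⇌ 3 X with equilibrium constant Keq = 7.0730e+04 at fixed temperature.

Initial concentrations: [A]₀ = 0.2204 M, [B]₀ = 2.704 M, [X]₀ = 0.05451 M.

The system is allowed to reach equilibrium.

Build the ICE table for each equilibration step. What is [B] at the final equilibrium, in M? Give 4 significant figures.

Q₀ = 1.0051e-04 vs Keq = 7.0730e+04 ⇒ Q<K, forward
Step 1:
                   A          B          X
  init        0.2204      2.704    0.05451
  Δ          -0.2204    -0.4408     0.6612
  eq      1.0119e-06      2.263     0.7157
  solve Keq expr → x = 0.2204; check Q = 7.0730e+04

[B]_eq = 2.263 M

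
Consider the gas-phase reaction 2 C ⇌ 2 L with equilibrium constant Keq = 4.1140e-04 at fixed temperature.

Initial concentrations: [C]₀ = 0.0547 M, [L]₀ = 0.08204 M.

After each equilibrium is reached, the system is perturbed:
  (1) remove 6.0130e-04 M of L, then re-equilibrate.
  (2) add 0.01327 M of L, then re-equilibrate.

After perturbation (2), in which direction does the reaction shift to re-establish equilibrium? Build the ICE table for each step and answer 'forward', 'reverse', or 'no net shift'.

Direction: reverse

Q₀ = 2.249 vs Keq = 4.1140e-04 ⇒ Q>K, reverse
Step 1:
                    C           L
  init         0.0547     0.08204
  Δ           0.07932    -0.07932
  eq            0.134    0.002718
  solve Keq expr → x = -0.03966; check Q = 4.1140e-04
Then remove 6.0130e-04 M of L.
Step 2:
                    C           L
  init          0.134    0.002117
  Δ       -5.8935e-04  5.8935e-04
  eq           0.1334    0.002706
  solve Keq expr → x = 2.9467e-04; check Q = 4.1140e-04
Then add 0.01327 M of L.
Step 3:
                    C           L
  init         0.1334     0.01598
  Δ           0.01301    -0.01301
  eq           0.1464     0.00297
  solve Keq expr → x = -0.006503; check Q = 4.1140e-04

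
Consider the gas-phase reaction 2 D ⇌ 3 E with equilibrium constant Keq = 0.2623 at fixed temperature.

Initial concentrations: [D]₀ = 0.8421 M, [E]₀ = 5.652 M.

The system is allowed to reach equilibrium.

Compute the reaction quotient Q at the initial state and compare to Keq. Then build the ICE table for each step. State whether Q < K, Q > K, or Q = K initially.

Q₀ = 254.6; Q > K (proceeds reverse)

Q₀ = 254.6 vs Keq = 0.2623 ⇒ Q>K, reverse
Step 1:
                  D         E
  I          0.8421     5.652
  C           2.764    -4.147
  E           3.606     1.505
  solve Keq expr → x = -1.382; check Q = 0.2623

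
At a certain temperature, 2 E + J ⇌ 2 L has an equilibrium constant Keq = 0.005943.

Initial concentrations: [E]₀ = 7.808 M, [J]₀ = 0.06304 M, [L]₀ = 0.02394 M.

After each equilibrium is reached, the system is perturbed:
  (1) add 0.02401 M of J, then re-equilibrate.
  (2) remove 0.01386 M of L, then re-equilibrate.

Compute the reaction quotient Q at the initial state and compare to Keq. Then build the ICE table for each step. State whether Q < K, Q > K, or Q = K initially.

Q₀ = 1.4913e-04 vs Keq = 0.005943 ⇒ Q<K, forward
Step 1:
                   E          J          L
  init         7.808    0.06304    0.02394
  Δ         -0.07311   -0.03655    0.07311
  eq           7.735    0.02649    0.09705
  solve Keq expr → x = 0.03655; check Q = 0.005943
Then add 0.02401 M of J.
Step 2:
                   E          J          L
  init         7.735     0.0505    0.09705
  Δ          -0.0215   -0.01075     0.0215
  eq           7.713    0.03975     0.1185
  solve Keq expr → x = 0.01075; check Q = 0.005943
Then remove 0.01386 M of L.
Step 3:
                   E          J          L
  init         7.713    0.03975     0.1047
  Δ        -0.007789  -0.003894   0.007789
  eq           7.706    0.03585     0.1125
  solve Keq expr → x = 0.003894; check Q = 0.005943

Q₀ = 1.4913e-04; Q < K (proceeds forward)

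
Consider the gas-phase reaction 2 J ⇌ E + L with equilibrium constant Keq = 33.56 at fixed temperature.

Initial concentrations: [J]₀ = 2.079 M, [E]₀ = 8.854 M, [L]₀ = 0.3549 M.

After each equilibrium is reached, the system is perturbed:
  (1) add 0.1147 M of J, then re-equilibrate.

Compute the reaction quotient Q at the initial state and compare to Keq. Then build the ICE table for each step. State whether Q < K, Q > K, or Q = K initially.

Q₀ = 0.727 vs Keq = 33.56 ⇒ Q<K, forward
Step 1:
                    J           E           L
  I             2.079       8.854      0.3549
  C            -1.515      0.7573      0.7573
  E            0.5644       9.611       1.112
  solve Keq expr → x = 0.7573; check Q = 33.56
Then add 0.1147 M of J.
Step 2:
                    J           E           L
  I            0.6791       9.611       1.112
  C           -0.1006     0.05029     0.05029
  E            0.5785       9.662       1.162
  solve Keq expr → x = 0.05029; check Q = 33.56

Q₀ = 0.727; Q < K (proceeds forward)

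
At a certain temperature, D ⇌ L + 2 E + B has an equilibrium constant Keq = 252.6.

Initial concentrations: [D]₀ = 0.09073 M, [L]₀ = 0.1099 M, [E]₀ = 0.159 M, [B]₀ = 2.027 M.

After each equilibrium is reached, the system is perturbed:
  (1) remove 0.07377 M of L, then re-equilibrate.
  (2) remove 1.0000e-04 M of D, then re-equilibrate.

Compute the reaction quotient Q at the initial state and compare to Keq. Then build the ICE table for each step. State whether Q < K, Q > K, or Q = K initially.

Q₀ = 0.06207; Q < K (proceeds forward)

Q₀ = 0.06207 vs Keq = 252.6 ⇒ Q<K, forward
Step 1:
                    D           L           E           B
  init        0.09073      0.1099       0.159       2.027
  Δ          -0.09054     0.09054      0.1811     0.09054
  eq       1.9432e-04      0.2004      0.3401       2.118
  solve Keq expr → x = 0.09054; check Q = 252.6
Then remove 0.07377 M of L.
Step 2:
                    D           L           E           B
  init     1.9432e-04      0.1267      0.3401       2.118
  Δ       -7.1342e-05  7.1342e-05  1.4268e-04  7.1342e-05
  eq       1.2298e-04      0.1267      0.3402       2.118
  solve Keq expr → x = 7.1342e-05; check Q = 252.6
Then remove 1.0000e-04 M of D.
Step 3:
                    D           L           E           B
  init     2.2976e-05      0.1267      0.3402       2.118
  Δ        9.9753e-05 -9.9753e-05 -1.9951e-04 -9.9753e-05
  eq       1.2273e-04      0.1266        0.34       2.118
  solve Keq expr → x = -9.9753e-05; check Q = 252.6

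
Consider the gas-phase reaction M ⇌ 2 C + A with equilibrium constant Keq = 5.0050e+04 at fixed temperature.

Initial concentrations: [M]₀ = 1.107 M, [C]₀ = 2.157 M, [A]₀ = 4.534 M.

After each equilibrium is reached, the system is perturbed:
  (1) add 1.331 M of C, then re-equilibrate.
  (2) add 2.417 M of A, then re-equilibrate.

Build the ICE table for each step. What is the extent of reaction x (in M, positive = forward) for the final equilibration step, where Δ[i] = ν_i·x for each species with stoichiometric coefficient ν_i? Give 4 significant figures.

x = -0.001559 M

Q₀ = 19.06 vs Keq = 5.0050e+04 ⇒ Q<K, forward
Step 1:
                   M          C          A
  init         1.107      2.157      4.534
  Δ           -1.105       2.21      1.105
  eq        0.002148      4.367      5.639
  solve Keq expr → x = 1.105; check Q = 5.0050e+04
Then add 1.331 M of C.
Step 2:
                   M          C          A
  init      0.002148      5.698      5.639
  Δ         0.001504  -0.003009  -0.001504
  eq        0.003653      5.695      5.637
  solve Keq expr → x = -0.001504; check Q = 5.0050e+04
Then add 2.417 M of A.
Step 3:
                   M          C          A
  init      0.003653      5.695      8.054
  Δ         0.001559  -0.003119  -0.001559
  eq        0.005212      5.692      8.053
  solve Keq expr → x = -0.001559; check Q = 5.0050e+04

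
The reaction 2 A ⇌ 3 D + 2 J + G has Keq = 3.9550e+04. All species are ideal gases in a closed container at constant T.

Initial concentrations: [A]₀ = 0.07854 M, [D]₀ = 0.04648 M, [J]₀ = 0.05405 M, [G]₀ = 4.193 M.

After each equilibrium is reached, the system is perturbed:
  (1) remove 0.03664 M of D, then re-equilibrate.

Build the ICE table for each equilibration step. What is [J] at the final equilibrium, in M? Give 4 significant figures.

[J]_eq = 0.1325 M

Q₀ = 1.9940e-04 vs Keq = 3.9550e+04 ⇒ Q<K, forward
Step 1:
                  A         D         J         G
  I         0.07854   0.04648   0.05405     4.193
  C        -0.07845    0.1177   0.07845   0.03922
  E       9.1159e-05    0.1642    0.1325     4.232
  solve Keq expr → x = 0.03922; check Q = 3.9550e+04
Then remove 0.03664 M of D.
Step 2:
                  A         D         J         G
  I       9.1159e-05    0.1275    0.1325     4.232
  C       -2.8703e-05 4.3055e-05 2.8703e-05 1.4352e-05
  E       6.2456e-05    0.1276    0.1325     4.232
  solve Keq expr → x = 1.4352e-05; check Q = 3.9550e+04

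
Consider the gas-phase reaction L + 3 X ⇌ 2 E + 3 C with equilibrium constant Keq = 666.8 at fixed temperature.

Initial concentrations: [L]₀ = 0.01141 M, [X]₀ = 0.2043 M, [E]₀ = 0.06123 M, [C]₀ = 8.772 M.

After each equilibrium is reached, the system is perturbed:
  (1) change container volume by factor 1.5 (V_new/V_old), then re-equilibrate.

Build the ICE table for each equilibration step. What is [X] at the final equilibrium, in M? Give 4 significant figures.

[X]_eq = 0.1706 M

Q₀ = 2.6010e+04 vs Keq = 666.8 ⇒ Q>K, reverse
Step 1:
                    L           X           E           C
  I           0.01141      0.2043     0.06123       8.772
  C           0.01895     0.05684    -0.03789    -0.05684
  E           0.03036      0.2611     0.02334       8.715
  solve Keq expr → x = -0.01895; check Q = 666.8
Then change container volume by factor 1.5 (V_new/V_old).
Step 2:
                    L           X           E           C
  I           0.02024      0.1741     0.01556        5.81
  C         -0.001178   -0.003535    0.002357    0.003535
  E           0.01906      0.1706     0.01791       5.814
  solve Keq expr → x = 0.001178; check Q = 666.8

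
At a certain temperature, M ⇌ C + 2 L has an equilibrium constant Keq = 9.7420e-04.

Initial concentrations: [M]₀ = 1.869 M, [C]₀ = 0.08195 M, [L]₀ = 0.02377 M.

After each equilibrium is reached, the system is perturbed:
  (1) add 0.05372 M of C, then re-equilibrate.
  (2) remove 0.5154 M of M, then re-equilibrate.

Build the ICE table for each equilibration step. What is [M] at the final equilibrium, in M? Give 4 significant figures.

Q₀ = 2.4774e-05 vs Keq = 9.7420e-04 ⇒ Q<K, forward
Step 1:
                   M          C          L
  Initial      1.869    0.08195    0.02377
  Change    -0.04682    0.04682    0.09364
  Equil        1.822     0.1288     0.1174
  solve Keq expr → x = 0.04682; check Q = 9.7420e-04
Then add 0.05372 M of C.
Step 2:
                   M          C          L
  Initial      1.822     0.1825     0.1174
  Change    0.008141  -0.008141   -0.01628
  Equil         1.83     0.1743     0.1011
  solve Keq expr → x = -0.008141; check Q = 9.7420e-04
Then remove 0.5154 M of M.
Step 3:
                   M          C          L
  Initial      1.315     0.1743     0.1011
  Change    0.006741  -0.006741   -0.01348
  Equil        1.322     0.1676    0.08765
  solve Keq expr → x = -0.006741; check Q = 9.7420e-04

[M]_eq = 1.322 M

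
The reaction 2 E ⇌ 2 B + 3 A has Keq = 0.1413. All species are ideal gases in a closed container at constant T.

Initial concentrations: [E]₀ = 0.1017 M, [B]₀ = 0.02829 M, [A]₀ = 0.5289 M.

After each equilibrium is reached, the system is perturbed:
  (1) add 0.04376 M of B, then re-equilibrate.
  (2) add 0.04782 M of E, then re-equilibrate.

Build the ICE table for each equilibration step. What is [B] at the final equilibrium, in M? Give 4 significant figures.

Q₀ = 0.01145 vs Keq = 0.1413 ⇒ Q<K, forward
Step 1:
                  E         B         A
  init       0.1017   0.02829    0.5289
  Δ        -0.03176   0.03176   0.04764
  eq        0.06994   0.06005    0.5765
  solve Keq expr → x = 0.01588; check Q = 0.1413
Then add 0.04376 M of B.
Step 2:
                  E         B         A
  init      0.06994    0.1038    0.5765
  Δ         0.02006  -0.02006  -0.03009
  eq           0.09   0.08375    0.5465
  solve Keq expr → x = -0.01003; check Q = 0.1413
Then add 0.04782 M of E.
Step 3:
                  E         B         A
  init       0.1378   0.08375    0.5465
  Δ        -0.01887   0.01887    0.0283
  eq          0.119    0.1026    0.5748
  solve Keq expr → x = 0.009434; check Q = 0.1413

[B]_eq = 0.1026 M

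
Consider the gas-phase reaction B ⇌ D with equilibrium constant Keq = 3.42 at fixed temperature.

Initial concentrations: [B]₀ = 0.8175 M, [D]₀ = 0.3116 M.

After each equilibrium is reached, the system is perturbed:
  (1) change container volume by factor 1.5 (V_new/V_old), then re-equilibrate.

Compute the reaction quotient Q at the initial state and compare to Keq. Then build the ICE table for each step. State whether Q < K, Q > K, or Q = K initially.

Q₀ = 0.3812 vs Keq = 3.42 ⇒ Q<K, forward
Step 1:
                  B         D
  I          0.8175    0.3116
  C          -0.562     0.562
  E          0.2555    0.8736
  solve Keq expr → x = 0.562; check Q = 3.42
Then change container volume by factor 1.5 (V_new/V_old).
Step 2:
                  B         D
  I          0.1703    0.5824
  C               0         0
  E          0.1703    0.5824
  solve Keq expr → x = 0; check Q = 3.42

Q₀ = 0.3812; Q < K (proceeds forward)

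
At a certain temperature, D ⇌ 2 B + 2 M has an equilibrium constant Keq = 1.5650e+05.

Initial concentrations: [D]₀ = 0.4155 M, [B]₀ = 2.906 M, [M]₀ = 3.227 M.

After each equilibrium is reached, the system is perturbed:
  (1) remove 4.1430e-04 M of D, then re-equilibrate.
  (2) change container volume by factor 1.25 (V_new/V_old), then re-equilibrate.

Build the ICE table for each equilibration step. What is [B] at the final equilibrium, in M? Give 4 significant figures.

[B]_eq = 2.988 M

Q₀ = 211.6 vs Keq = 1.5650e+05 ⇒ Q<K, forward
Step 1:
                   D          B          M
  Initial     0.4155      2.906      3.227
  Change      -0.414     0.8281     0.8281
  Equil     0.001465      3.734      4.055
  solve Keq expr → x = 0.414; check Q = 1.5650e+05
Then remove 4.1430e-04 M of D.
Step 2:
                   D          B          M
  Initial   0.001051      3.734      4.055
  Change  4.1306e-04 -8.2611e-04 -8.2611e-04
  Equil     0.001464      3.733      4.054
  solve Keq expr → x = -4.1306e-04; check Q = 1.5650e+05
Then change container volume by factor 1.25 (V_new/V_old).
Step 3:
                   D          B          M
  Initial   0.001171      2.987      3.243
  Change  -5.7058e-04   0.001141   0.001141
  Equil   6.0045e-04      2.988      3.245
  solve Keq expr → x = 5.7058e-04; check Q = 1.5650e+05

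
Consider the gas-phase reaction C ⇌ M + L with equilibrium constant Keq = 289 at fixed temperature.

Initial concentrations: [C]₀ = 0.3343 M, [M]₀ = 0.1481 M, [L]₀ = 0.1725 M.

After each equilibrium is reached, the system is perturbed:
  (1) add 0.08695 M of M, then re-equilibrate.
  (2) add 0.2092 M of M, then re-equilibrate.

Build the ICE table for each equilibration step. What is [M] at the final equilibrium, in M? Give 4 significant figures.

Q₀ = 0.07642 vs Keq = 289 ⇒ Q<K, forward
Step 1:
                   C          M          L
  init        0.3343     0.1481     0.1725
  Δ          -0.3335     0.3335     0.3335
  eq      8.4307e-04     0.4816      0.506
  solve Keq expr → x = 0.3335; check Q = 289
Then add 0.08695 M of M.
Step 2:
                   C          M          L
  init    8.4307e-04     0.5685      0.506
  Δ       1.5166e-04 -1.5166e-04 -1.5166e-04
  eq      9.9473e-04     0.5684     0.5058
  solve Keq expr → x = -1.5166e-04; check Q = 289
Then add 0.2092 M of M.
Step 3:
                   C          M          L
  init    9.9473e-04     0.7776     0.5058
  Δ       3.6452e-04 -3.6452e-04 -3.6452e-04
  eq        0.001359     0.7772     0.5054
  solve Keq expr → x = -3.6452e-04; check Q = 289

[M]_eq = 0.7772 M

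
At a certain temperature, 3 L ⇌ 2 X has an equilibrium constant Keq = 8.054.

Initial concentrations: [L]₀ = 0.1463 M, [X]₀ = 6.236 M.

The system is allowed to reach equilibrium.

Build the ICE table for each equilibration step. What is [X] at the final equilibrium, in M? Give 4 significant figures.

[X]_eq = 5.32 M

Q₀ = 1.2419e+04 vs Keq = 8.054 ⇒ Q>K, reverse
Step 1:
                    L           X
  Initial      0.1463       6.236
  Change        1.374      -0.916
  Equil          1.52        5.32
  solve Keq expr → x = -0.458; check Q = 8.054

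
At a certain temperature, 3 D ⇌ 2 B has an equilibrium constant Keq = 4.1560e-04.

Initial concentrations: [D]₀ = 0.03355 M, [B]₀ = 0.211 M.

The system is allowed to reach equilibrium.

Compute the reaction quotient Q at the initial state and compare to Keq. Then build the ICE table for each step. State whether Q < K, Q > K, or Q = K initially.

Q₀ = 1179; Q > K (proceeds reverse)

Q₀ = 1179 vs Keq = 4.1560e-04 ⇒ Q>K, reverse
Step 1:
                    D           B
  init        0.03355       0.211
  Δ            0.3103     -0.2069
  eq           0.3439    0.004111
  solve Keq expr → x = -0.1034; check Q = 4.1560e-04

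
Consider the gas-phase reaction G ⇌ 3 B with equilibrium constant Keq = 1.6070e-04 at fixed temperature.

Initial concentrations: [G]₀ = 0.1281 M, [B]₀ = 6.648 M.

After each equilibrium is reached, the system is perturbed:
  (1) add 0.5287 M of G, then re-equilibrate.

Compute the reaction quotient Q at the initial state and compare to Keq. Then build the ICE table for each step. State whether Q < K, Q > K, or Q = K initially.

Q₀ = 2294; Q > K (proceeds reverse)

Q₀ = 2294 vs Keq = 1.6070e-04 ⇒ Q>K, reverse
Step 1:
                  G         B
  Initial    0.1281     6.648
  Change      2.192    -6.576
  Equil        2.32   0.07197
  solve Keq expr → x = -2.192; check Q = 1.6070e-04
Then add 0.5287 M of G.
Step 2:
                  G         B
  Initial     2.849   0.07197
  Change  -0.001694  0.005082
  Equil       2.847   0.07706
  solve Keq expr → x = 0.001694; check Q = 1.6070e-04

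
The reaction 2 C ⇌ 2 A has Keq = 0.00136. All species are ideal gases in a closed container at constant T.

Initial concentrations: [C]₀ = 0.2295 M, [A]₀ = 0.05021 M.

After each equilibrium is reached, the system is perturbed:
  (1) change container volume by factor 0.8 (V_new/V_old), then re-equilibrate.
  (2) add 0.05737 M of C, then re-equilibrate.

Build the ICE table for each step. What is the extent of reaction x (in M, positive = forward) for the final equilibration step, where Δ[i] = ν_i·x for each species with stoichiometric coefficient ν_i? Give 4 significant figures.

Q₀ = 0.04786 vs Keq = 0.00136 ⇒ Q>K, reverse
Step 1:
                  C         A
  Initial    0.2295   0.05021
  Change    0.04026  -0.04026
  Equil      0.2698  0.009948
  solve Keq expr → x = -0.02013; check Q = 0.00136
Then change container volume by factor 0.8 (V_new/V_old).
Step 2:
                  C         A
  Initial    0.3372   0.01244
  Change          0         0
  Equil      0.3372   0.01244
  solve Keq expr → x = 0; check Q = 0.00136
Then add 0.05737 M of C.
Step 3:
                  C         A
  Initial    0.3946   0.01244
  Change   -0.00204   0.00204
  Equil      0.3925   0.01448
  solve Keq expr → x = 0.00102; check Q = 0.00136

x = 0.00102 M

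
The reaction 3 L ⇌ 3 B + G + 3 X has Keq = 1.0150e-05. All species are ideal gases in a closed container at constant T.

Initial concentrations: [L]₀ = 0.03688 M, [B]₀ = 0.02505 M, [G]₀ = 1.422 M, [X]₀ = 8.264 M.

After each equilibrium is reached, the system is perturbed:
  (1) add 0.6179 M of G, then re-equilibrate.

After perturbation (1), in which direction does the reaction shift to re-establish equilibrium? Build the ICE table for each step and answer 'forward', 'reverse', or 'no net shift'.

Direction: reverse

Q₀ = 251.5 vs Keq = 1.0150e-05 ⇒ Q>K, reverse
Step 1:
                   L          B          G          X
  I          0.03688    0.02505      1.422      8.264
  C          0.02491   -0.02491  -0.008302   -0.02491
  E          0.06179 1.4467e-04      1.414      8.239
  solve Keq expr → x = -0.008302; check Q = 1.0150e-05
Then add 0.6179 M of G.
Step 2:
                   L          B          G          X
  I          0.06179 1.4467e-04      2.032      8.239
  C       1.6436e-05 -1.6436e-05 -5.4788e-06 -1.6436e-05
  E           0.0618 1.2823e-04      2.032      8.239
  solve Keq expr → x = -5.4788e-06; check Q = 1.0150e-05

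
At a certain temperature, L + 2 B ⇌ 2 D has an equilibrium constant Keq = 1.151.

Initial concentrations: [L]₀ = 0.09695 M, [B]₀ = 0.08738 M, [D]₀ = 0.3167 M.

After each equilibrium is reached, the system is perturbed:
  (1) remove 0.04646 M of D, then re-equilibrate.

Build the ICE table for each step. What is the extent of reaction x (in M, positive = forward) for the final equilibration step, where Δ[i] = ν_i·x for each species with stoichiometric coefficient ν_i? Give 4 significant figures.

x = 0.01431 M

Q₀ = 135.5 vs Keq = 1.151 ⇒ Q>K, reverse
Step 1:
                  L         B         D
  init      0.09695   0.08738    0.3167
  Δ         0.09388    0.1878   -0.1878
  eq         0.1908    0.2751    0.1289
  solve Keq expr → x = -0.09388; check Q = 1.151
Then remove 0.04646 M of D.
Step 2:
                  L         B         D
  init       0.1908    0.2751   0.08248
  Δ        -0.01431  -0.02863   0.02863
  eq         0.1765    0.2465    0.1111
  solve Keq expr → x = 0.01431; check Q = 1.151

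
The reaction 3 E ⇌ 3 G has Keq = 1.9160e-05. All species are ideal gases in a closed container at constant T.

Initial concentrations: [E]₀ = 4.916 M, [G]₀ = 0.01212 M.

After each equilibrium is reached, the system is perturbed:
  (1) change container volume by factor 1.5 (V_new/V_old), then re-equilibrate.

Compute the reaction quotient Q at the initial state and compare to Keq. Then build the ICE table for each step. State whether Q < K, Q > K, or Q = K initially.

Q₀ = 1.4986e-08; Q < K (proceeds forward)

Q₀ = 1.4986e-08 vs Keq = 1.9160e-05 ⇒ Q<K, forward
Step 1:
                    E           G
  Initial       4.916     0.01212
  Change      -0.1163      0.1163
  Equil           4.8      0.1284
  solve Keq expr → x = 0.03877; check Q = 1.9160e-05
Then change container volume by factor 1.5 (V_new/V_old).
Step 2:
                    E           G
  Initial         3.2     0.08562
  Change            0           0
  Equil           3.2     0.08562
  solve Keq expr → x = 0; check Q = 1.9160e-05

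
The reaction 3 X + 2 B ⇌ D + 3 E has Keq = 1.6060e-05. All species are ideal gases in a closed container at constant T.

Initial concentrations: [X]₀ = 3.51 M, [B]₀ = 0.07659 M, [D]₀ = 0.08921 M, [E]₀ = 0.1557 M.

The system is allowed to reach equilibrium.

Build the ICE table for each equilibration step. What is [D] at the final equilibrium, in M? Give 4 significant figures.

[D]_eq = 0.05824 M

Q₀ = 0.001327 vs Keq = 1.6060e-05 ⇒ Q>K, reverse
Step 1:
                    X           B           D           E
  init           3.51     0.07659     0.08921      0.1557
  Δ           0.09291     0.06194    -0.03097    -0.09291
  eq            3.603      0.1385     0.05824     0.06279
  solve Keq expr → x = -0.03097; check Q = 1.6060e-05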